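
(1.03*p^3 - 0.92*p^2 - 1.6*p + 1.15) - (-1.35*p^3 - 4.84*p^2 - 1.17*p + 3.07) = 2.38*p^3 + 3.92*p^2 - 0.43*p - 1.92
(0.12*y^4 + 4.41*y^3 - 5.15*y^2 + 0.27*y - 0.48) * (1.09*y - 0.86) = 0.1308*y^5 + 4.7037*y^4 - 9.4061*y^3 + 4.7233*y^2 - 0.7554*y + 0.4128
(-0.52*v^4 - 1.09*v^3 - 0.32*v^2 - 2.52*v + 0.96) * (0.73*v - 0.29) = -0.3796*v^5 - 0.6449*v^4 + 0.0825*v^3 - 1.7468*v^2 + 1.4316*v - 0.2784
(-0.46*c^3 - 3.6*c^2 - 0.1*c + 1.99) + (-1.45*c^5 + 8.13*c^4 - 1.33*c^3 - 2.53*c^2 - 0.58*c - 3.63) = -1.45*c^5 + 8.13*c^4 - 1.79*c^3 - 6.13*c^2 - 0.68*c - 1.64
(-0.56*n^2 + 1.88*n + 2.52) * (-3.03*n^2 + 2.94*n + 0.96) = 1.6968*n^4 - 7.3428*n^3 - 2.646*n^2 + 9.2136*n + 2.4192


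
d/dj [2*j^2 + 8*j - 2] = 4*j + 8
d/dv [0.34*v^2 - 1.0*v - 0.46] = 0.68*v - 1.0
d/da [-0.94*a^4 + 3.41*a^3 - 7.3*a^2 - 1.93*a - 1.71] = -3.76*a^3 + 10.23*a^2 - 14.6*a - 1.93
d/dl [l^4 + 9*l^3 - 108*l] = 4*l^3 + 27*l^2 - 108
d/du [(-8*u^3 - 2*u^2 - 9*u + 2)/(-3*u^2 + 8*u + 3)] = (24*u^4 - 128*u^3 - 115*u^2 - 43)/(9*u^4 - 48*u^3 + 46*u^2 + 48*u + 9)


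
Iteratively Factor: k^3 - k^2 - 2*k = (k + 1)*(k^2 - 2*k) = k*(k + 1)*(k - 2)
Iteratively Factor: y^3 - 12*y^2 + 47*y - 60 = (y - 4)*(y^2 - 8*y + 15) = (y - 5)*(y - 4)*(y - 3)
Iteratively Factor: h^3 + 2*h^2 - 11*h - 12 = (h + 1)*(h^2 + h - 12) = (h + 1)*(h + 4)*(h - 3)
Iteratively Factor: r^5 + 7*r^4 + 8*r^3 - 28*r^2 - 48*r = (r + 3)*(r^4 + 4*r^3 - 4*r^2 - 16*r) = r*(r + 3)*(r^3 + 4*r^2 - 4*r - 16) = r*(r - 2)*(r + 3)*(r^2 + 6*r + 8) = r*(r - 2)*(r + 2)*(r + 3)*(r + 4)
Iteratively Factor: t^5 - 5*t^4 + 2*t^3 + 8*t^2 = (t)*(t^4 - 5*t^3 + 2*t^2 + 8*t) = t^2*(t^3 - 5*t^2 + 2*t + 8) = t^2*(t + 1)*(t^2 - 6*t + 8) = t^2*(t - 4)*(t + 1)*(t - 2)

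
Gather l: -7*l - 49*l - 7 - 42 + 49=-56*l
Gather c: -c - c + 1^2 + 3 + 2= 6 - 2*c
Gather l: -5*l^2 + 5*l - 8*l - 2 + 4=-5*l^2 - 3*l + 2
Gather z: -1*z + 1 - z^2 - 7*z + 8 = -z^2 - 8*z + 9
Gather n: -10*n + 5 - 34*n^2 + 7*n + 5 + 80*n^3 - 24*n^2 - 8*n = 80*n^3 - 58*n^2 - 11*n + 10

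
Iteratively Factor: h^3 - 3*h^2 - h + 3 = (h - 1)*(h^2 - 2*h - 3) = (h - 1)*(h + 1)*(h - 3)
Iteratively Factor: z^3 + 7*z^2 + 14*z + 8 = (z + 4)*(z^2 + 3*z + 2) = (z + 2)*(z + 4)*(z + 1)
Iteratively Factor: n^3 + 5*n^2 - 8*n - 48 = (n - 3)*(n^2 + 8*n + 16) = (n - 3)*(n + 4)*(n + 4)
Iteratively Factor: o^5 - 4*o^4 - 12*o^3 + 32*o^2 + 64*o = (o + 2)*(o^4 - 6*o^3 + 32*o) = (o - 4)*(o + 2)*(o^3 - 2*o^2 - 8*o) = (o - 4)^2*(o + 2)*(o^2 + 2*o) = (o - 4)^2*(o + 2)^2*(o)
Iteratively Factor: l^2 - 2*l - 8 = (l + 2)*(l - 4)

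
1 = 1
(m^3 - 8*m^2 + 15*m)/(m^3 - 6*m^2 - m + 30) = m/(m + 2)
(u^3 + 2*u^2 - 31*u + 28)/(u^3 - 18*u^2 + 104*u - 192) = (u^2 + 6*u - 7)/(u^2 - 14*u + 48)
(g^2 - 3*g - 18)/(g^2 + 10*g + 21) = (g - 6)/(g + 7)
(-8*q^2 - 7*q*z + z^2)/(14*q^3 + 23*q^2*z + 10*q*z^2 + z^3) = (-8*q + z)/(14*q^2 + 9*q*z + z^2)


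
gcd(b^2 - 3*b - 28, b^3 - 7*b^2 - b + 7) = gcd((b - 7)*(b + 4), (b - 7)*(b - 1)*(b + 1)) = b - 7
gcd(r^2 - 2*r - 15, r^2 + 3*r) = r + 3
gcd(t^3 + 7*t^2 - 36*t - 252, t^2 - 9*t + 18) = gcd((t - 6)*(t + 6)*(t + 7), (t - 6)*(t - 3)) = t - 6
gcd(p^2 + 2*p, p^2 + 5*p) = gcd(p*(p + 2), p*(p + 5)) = p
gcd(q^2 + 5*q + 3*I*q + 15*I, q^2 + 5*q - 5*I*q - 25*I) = q + 5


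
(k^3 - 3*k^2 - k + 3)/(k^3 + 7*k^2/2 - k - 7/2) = 2*(k - 3)/(2*k + 7)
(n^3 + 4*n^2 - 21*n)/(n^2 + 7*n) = n - 3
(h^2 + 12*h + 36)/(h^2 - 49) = (h^2 + 12*h + 36)/(h^2 - 49)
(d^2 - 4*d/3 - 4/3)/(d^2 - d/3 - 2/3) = (d - 2)/(d - 1)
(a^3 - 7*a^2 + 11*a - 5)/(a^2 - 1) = (a^2 - 6*a + 5)/(a + 1)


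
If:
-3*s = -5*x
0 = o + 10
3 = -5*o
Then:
No Solution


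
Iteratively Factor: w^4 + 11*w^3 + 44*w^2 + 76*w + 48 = (w + 4)*(w^3 + 7*w^2 + 16*w + 12) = (w + 2)*(w + 4)*(w^2 + 5*w + 6) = (w + 2)^2*(w + 4)*(w + 3)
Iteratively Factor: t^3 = (t)*(t^2) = t^2*(t)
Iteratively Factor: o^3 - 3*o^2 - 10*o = (o)*(o^2 - 3*o - 10) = o*(o + 2)*(o - 5)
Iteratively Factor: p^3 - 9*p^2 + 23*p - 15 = (p - 5)*(p^2 - 4*p + 3) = (p - 5)*(p - 1)*(p - 3)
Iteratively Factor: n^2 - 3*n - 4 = (n - 4)*(n + 1)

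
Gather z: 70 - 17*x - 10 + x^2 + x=x^2 - 16*x + 60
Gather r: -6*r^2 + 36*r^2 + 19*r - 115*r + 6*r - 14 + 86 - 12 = 30*r^2 - 90*r + 60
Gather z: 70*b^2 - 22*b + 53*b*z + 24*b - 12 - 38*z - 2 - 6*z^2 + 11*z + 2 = 70*b^2 + 2*b - 6*z^2 + z*(53*b - 27) - 12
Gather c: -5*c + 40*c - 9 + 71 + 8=35*c + 70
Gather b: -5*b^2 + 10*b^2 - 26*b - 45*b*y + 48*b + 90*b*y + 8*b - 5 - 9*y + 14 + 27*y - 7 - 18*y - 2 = 5*b^2 + b*(45*y + 30)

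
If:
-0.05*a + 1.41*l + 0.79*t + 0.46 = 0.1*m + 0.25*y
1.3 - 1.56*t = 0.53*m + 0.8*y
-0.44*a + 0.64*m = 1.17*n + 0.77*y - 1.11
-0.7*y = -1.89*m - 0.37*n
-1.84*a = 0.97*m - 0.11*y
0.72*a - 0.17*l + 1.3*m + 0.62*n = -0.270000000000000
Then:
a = 1.10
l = -4.22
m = -2.76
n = 2.92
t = 4.80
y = -5.91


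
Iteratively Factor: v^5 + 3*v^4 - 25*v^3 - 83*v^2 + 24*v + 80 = (v + 4)*(v^4 - v^3 - 21*v^2 + v + 20) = (v - 1)*(v + 4)*(v^3 - 21*v - 20) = (v - 1)*(v + 1)*(v + 4)*(v^2 - v - 20) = (v - 1)*(v + 1)*(v + 4)^2*(v - 5)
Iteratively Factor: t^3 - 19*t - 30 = (t + 3)*(t^2 - 3*t - 10) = (t + 2)*(t + 3)*(t - 5)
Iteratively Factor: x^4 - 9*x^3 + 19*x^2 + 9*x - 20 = (x - 4)*(x^3 - 5*x^2 - x + 5) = (x - 4)*(x + 1)*(x^2 - 6*x + 5) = (x - 4)*(x - 1)*(x + 1)*(x - 5)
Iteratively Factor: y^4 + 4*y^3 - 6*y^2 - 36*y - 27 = (y + 3)*(y^3 + y^2 - 9*y - 9) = (y + 3)^2*(y^2 - 2*y - 3) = (y + 1)*(y + 3)^2*(y - 3)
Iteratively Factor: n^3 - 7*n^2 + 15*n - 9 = (n - 3)*(n^2 - 4*n + 3) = (n - 3)^2*(n - 1)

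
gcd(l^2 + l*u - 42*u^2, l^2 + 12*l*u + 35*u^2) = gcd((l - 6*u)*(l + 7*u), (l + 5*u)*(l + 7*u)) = l + 7*u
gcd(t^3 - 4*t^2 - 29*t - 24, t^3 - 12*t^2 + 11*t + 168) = t^2 - 5*t - 24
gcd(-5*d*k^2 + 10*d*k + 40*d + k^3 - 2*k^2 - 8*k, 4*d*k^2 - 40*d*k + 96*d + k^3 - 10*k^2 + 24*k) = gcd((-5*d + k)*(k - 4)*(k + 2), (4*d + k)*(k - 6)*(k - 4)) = k - 4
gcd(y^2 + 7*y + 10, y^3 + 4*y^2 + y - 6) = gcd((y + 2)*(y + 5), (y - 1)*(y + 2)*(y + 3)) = y + 2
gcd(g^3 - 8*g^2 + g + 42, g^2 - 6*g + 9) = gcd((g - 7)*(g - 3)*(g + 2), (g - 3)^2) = g - 3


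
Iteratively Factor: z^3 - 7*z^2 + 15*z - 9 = (z - 1)*(z^2 - 6*z + 9) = (z - 3)*(z - 1)*(z - 3)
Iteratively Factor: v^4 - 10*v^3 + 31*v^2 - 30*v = (v - 2)*(v^3 - 8*v^2 + 15*v) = v*(v - 2)*(v^2 - 8*v + 15) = v*(v - 3)*(v - 2)*(v - 5)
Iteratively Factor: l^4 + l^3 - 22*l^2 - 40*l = (l + 2)*(l^3 - l^2 - 20*l) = (l - 5)*(l + 2)*(l^2 + 4*l) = (l - 5)*(l + 2)*(l + 4)*(l)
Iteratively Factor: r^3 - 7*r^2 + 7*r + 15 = (r - 3)*(r^2 - 4*r - 5) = (r - 3)*(r + 1)*(r - 5)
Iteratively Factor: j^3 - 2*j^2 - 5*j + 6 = (j - 1)*(j^2 - j - 6) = (j - 3)*(j - 1)*(j + 2)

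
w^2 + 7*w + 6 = (w + 1)*(w + 6)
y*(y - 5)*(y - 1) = y^3 - 6*y^2 + 5*y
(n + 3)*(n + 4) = n^2 + 7*n + 12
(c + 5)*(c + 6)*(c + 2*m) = c^3 + 2*c^2*m + 11*c^2 + 22*c*m + 30*c + 60*m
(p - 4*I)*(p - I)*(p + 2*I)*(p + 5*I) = p^4 + 2*I*p^3 + 21*p^2 + 22*I*p + 40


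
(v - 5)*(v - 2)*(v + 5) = v^3 - 2*v^2 - 25*v + 50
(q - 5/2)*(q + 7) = q^2 + 9*q/2 - 35/2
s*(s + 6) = s^2 + 6*s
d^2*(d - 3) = d^3 - 3*d^2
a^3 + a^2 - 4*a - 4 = (a - 2)*(a + 1)*(a + 2)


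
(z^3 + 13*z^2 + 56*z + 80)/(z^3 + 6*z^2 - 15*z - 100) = (z^2 + 8*z + 16)/(z^2 + z - 20)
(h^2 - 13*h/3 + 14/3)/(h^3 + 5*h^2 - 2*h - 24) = (h - 7/3)/(h^2 + 7*h + 12)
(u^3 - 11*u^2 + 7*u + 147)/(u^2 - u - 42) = (u^2 - 4*u - 21)/(u + 6)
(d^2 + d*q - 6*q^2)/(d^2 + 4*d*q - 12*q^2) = (d + 3*q)/(d + 6*q)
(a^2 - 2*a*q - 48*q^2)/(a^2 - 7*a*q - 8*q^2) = (a + 6*q)/(a + q)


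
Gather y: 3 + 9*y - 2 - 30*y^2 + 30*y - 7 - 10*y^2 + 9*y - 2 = -40*y^2 + 48*y - 8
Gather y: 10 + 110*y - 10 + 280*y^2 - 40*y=280*y^2 + 70*y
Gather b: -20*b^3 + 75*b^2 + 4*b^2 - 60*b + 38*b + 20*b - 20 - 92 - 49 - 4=-20*b^3 + 79*b^2 - 2*b - 165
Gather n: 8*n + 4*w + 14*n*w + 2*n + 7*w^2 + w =n*(14*w + 10) + 7*w^2 + 5*w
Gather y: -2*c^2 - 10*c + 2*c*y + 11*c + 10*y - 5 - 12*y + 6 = -2*c^2 + c + y*(2*c - 2) + 1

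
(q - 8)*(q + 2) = q^2 - 6*q - 16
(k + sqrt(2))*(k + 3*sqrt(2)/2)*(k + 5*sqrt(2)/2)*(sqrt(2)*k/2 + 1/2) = sqrt(2)*k^4/2 + 11*k^3/2 + 41*sqrt(2)*k^2/4 + 61*k/4 + 15*sqrt(2)/4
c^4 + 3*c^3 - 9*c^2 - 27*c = c*(c - 3)*(c + 3)^2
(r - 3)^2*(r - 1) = r^3 - 7*r^2 + 15*r - 9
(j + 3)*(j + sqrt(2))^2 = j^3 + 2*sqrt(2)*j^2 + 3*j^2 + 2*j + 6*sqrt(2)*j + 6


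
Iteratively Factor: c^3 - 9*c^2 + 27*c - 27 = (c - 3)*(c^2 - 6*c + 9) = (c - 3)^2*(c - 3)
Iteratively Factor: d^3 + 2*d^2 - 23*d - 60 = (d - 5)*(d^2 + 7*d + 12) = (d - 5)*(d + 4)*(d + 3)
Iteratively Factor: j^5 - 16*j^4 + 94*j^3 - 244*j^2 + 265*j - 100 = (j - 4)*(j^4 - 12*j^3 + 46*j^2 - 60*j + 25) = (j - 4)*(j - 1)*(j^3 - 11*j^2 + 35*j - 25) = (j - 5)*(j - 4)*(j - 1)*(j^2 - 6*j + 5) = (j - 5)^2*(j - 4)*(j - 1)*(j - 1)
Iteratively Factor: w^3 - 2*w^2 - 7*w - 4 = (w + 1)*(w^2 - 3*w - 4) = (w + 1)^2*(w - 4)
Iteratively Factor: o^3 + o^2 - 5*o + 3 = (o - 1)*(o^2 + 2*o - 3) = (o - 1)^2*(o + 3)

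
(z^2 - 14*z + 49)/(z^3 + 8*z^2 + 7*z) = (z^2 - 14*z + 49)/(z*(z^2 + 8*z + 7))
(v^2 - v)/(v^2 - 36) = v*(v - 1)/(v^2 - 36)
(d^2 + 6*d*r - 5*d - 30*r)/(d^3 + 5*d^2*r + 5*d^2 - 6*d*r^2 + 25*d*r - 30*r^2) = (5 - d)/(-d^2 + d*r - 5*d + 5*r)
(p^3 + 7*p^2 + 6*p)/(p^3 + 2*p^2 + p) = (p + 6)/(p + 1)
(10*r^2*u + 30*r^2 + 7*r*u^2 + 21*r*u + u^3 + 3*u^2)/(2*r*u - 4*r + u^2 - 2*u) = (5*r*u + 15*r + u^2 + 3*u)/(u - 2)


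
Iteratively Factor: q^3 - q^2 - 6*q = (q - 3)*(q^2 + 2*q) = q*(q - 3)*(q + 2)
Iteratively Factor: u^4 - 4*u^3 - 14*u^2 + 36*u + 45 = (u - 5)*(u^3 + u^2 - 9*u - 9) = (u - 5)*(u + 3)*(u^2 - 2*u - 3) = (u - 5)*(u + 1)*(u + 3)*(u - 3)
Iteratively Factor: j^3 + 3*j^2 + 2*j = (j + 2)*(j^2 + j) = (j + 1)*(j + 2)*(j)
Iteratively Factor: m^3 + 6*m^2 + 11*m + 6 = (m + 3)*(m^2 + 3*m + 2) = (m + 2)*(m + 3)*(m + 1)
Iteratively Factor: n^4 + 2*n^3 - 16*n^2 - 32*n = (n + 2)*(n^3 - 16*n) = (n + 2)*(n + 4)*(n^2 - 4*n) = (n - 4)*(n + 2)*(n + 4)*(n)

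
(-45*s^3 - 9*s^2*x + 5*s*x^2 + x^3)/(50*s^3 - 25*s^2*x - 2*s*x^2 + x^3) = (-9*s^2 + x^2)/(10*s^2 - 7*s*x + x^2)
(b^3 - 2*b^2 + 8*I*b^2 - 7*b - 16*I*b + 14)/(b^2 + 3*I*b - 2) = (b^2 + b*(-2 + 7*I) - 14*I)/(b + 2*I)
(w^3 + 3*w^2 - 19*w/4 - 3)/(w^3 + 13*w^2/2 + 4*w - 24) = (w + 1/2)/(w + 4)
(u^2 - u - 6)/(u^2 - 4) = (u - 3)/(u - 2)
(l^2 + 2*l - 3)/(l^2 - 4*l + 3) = (l + 3)/(l - 3)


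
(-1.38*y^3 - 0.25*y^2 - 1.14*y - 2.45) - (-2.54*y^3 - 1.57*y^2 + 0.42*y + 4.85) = 1.16*y^3 + 1.32*y^2 - 1.56*y - 7.3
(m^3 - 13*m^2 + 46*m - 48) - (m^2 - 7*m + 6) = m^3 - 14*m^2 + 53*m - 54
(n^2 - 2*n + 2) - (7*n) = n^2 - 9*n + 2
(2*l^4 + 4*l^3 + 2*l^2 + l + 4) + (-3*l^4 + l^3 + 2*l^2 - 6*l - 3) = -l^4 + 5*l^3 + 4*l^2 - 5*l + 1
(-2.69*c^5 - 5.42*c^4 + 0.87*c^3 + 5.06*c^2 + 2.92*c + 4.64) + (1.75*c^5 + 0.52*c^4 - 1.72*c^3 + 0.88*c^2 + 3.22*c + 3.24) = -0.94*c^5 - 4.9*c^4 - 0.85*c^3 + 5.94*c^2 + 6.14*c + 7.88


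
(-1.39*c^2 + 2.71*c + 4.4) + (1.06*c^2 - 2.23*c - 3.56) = -0.33*c^2 + 0.48*c + 0.84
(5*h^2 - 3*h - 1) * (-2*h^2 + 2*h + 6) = -10*h^4 + 16*h^3 + 26*h^2 - 20*h - 6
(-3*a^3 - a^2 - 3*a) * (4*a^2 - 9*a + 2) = -12*a^5 + 23*a^4 - 9*a^3 + 25*a^2 - 6*a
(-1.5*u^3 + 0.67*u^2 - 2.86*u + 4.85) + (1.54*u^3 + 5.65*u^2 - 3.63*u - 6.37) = 0.04*u^3 + 6.32*u^2 - 6.49*u - 1.52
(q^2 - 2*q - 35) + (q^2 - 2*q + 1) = 2*q^2 - 4*q - 34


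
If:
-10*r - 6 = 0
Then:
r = -3/5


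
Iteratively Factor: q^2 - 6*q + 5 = (q - 5)*(q - 1)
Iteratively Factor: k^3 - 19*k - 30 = (k + 3)*(k^2 - 3*k - 10) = (k + 2)*(k + 3)*(k - 5)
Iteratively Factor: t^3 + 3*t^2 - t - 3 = (t + 1)*(t^2 + 2*t - 3) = (t + 1)*(t + 3)*(t - 1)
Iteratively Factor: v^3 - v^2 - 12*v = (v - 4)*(v^2 + 3*v) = v*(v - 4)*(v + 3)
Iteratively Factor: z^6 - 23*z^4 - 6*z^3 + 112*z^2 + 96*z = (z + 4)*(z^5 - 4*z^4 - 7*z^3 + 22*z^2 + 24*z) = (z - 3)*(z + 4)*(z^4 - z^3 - 10*z^2 - 8*z) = (z - 4)*(z - 3)*(z + 4)*(z^3 + 3*z^2 + 2*z) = (z - 4)*(z - 3)*(z + 2)*(z + 4)*(z^2 + z) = z*(z - 4)*(z - 3)*(z + 2)*(z + 4)*(z + 1)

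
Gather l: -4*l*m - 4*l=l*(-4*m - 4)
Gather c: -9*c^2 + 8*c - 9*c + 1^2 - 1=-9*c^2 - c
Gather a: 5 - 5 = 0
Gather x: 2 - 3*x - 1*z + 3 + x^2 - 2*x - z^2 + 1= x^2 - 5*x - z^2 - z + 6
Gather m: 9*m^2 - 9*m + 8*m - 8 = 9*m^2 - m - 8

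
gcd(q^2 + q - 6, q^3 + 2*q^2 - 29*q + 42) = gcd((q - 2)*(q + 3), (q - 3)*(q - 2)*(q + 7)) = q - 2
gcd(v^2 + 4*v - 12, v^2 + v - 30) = v + 6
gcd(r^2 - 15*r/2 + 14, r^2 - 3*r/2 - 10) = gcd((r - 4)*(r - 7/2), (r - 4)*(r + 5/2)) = r - 4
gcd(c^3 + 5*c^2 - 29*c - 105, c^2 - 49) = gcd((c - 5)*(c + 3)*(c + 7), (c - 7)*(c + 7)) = c + 7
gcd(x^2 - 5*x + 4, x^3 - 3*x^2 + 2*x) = x - 1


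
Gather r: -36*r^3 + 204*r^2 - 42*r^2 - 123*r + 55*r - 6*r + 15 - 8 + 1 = -36*r^3 + 162*r^2 - 74*r + 8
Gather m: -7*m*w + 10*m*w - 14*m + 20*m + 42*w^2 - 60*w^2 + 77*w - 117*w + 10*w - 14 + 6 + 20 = m*(3*w + 6) - 18*w^2 - 30*w + 12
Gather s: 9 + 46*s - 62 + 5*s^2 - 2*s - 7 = 5*s^2 + 44*s - 60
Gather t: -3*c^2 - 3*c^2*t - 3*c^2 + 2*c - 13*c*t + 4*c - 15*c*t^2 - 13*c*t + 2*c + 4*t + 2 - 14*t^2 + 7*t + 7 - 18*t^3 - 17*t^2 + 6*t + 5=-6*c^2 + 8*c - 18*t^3 + t^2*(-15*c - 31) + t*(-3*c^2 - 26*c + 17) + 14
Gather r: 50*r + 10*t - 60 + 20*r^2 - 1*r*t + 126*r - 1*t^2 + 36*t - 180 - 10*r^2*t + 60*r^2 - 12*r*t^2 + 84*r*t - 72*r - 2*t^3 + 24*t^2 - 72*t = r^2*(80 - 10*t) + r*(-12*t^2 + 83*t + 104) - 2*t^3 + 23*t^2 - 26*t - 240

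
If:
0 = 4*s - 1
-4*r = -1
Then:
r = 1/4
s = 1/4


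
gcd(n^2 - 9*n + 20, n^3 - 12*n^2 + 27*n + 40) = n - 5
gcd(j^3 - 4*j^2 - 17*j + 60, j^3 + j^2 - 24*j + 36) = j - 3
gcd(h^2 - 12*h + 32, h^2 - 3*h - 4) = h - 4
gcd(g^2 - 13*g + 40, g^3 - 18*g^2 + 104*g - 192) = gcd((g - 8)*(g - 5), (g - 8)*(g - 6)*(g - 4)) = g - 8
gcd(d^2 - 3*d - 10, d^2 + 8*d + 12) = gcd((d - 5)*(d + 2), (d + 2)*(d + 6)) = d + 2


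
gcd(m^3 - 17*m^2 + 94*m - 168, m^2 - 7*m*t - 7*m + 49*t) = m - 7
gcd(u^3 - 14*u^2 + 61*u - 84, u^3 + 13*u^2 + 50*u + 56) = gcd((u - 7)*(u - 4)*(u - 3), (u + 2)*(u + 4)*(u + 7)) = 1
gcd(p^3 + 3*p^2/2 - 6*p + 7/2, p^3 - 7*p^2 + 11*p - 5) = p^2 - 2*p + 1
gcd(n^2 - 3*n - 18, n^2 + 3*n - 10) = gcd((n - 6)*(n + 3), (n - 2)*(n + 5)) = 1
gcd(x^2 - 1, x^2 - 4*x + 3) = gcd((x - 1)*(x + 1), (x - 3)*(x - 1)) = x - 1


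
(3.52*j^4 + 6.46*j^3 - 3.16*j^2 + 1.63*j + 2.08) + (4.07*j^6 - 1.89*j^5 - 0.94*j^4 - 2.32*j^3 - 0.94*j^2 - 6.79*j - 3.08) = 4.07*j^6 - 1.89*j^5 + 2.58*j^4 + 4.14*j^3 - 4.1*j^2 - 5.16*j - 1.0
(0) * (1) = 0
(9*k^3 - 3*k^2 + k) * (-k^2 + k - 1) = -9*k^5 + 12*k^4 - 13*k^3 + 4*k^2 - k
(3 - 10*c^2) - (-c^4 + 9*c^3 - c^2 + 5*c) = c^4 - 9*c^3 - 9*c^2 - 5*c + 3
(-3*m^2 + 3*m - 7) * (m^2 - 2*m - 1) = -3*m^4 + 9*m^3 - 10*m^2 + 11*m + 7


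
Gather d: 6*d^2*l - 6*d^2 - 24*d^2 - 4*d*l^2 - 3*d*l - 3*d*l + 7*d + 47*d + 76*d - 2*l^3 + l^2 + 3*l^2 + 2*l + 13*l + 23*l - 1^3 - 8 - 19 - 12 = d^2*(6*l - 30) + d*(-4*l^2 - 6*l + 130) - 2*l^3 + 4*l^2 + 38*l - 40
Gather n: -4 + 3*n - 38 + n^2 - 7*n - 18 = n^2 - 4*n - 60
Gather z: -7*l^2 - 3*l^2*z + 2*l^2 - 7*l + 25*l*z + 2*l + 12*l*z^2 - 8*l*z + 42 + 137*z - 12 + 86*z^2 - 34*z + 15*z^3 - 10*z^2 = -5*l^2 - 5*l + 15*z^3 + z^2*(12*l + 76) + z*(-3*l^2 + 17*l + 103) + 30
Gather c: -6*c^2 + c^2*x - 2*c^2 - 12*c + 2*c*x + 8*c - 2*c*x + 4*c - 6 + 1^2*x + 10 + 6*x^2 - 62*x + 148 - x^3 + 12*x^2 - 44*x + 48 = c^2*(x - 8) - x^3 + 18*x^2 - 105*x + 200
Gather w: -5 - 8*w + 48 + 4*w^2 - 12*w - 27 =4*w^2 - 20*w + 16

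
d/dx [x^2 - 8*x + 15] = 2*x - 8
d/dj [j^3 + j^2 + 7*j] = 3*j^2 + 2*j + 7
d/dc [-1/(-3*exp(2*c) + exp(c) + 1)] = (1 - 6*exp(c))*exp(c)/(-3*exp(2*c) + exp(c) + 1)^2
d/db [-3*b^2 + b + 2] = 1 - 6*b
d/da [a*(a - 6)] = 2*a - 6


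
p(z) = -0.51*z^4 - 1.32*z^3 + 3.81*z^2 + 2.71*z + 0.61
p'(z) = -2.04*z^3 - 3.96*z^2 + 7.62*z + 2.71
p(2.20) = -0.99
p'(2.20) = -21.41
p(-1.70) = 9.24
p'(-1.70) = -11.67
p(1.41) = 6.29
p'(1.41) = -0.14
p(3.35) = -61.41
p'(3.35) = -92.90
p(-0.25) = 0.19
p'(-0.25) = 0.59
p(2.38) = -5.52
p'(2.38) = -29.09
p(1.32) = 6.24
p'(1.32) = 1.18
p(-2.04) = 13.31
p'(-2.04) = -12.00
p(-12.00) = -7777.67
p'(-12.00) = 2866.15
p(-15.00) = -20546.54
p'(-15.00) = 5882.41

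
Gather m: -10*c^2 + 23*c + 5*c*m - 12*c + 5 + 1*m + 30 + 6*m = -10*c^2 + 11*c + m*(5*c + 7) + 35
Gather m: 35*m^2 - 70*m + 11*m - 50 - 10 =35*m^2 - 59*m - 60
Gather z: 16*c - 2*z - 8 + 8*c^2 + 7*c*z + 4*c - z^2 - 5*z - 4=8*c^2 + 20*c - z^2 + z*(7*c - 7) - 12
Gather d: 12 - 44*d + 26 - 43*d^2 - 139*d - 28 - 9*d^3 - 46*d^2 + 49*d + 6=-9*d^3 - 89*d^2 - 134*d + 16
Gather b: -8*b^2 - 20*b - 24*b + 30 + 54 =-8*b^2 - 44*b + 84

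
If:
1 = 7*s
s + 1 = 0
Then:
No Solution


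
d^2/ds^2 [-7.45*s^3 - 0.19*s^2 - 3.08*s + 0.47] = -44.7*s - 0.38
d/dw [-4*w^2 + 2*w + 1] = 2 - 8*w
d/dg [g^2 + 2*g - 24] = 2*g + 2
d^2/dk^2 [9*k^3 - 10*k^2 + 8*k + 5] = 54*k - 20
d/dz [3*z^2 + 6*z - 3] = 6*z + 6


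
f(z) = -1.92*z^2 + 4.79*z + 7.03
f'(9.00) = -29.77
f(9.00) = -105.38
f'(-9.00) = 39.35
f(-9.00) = -191.60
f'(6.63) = -20.67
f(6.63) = -45.61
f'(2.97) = -6.61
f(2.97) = 4.32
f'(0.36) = 3.41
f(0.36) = 8.51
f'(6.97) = -21.97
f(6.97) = -52.86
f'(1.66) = -1.58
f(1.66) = 9.69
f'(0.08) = 4.48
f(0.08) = 7.40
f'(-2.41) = 14.04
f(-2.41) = -15.67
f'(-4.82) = 23.30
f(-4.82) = -60.66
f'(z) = 4.79 - 3.84*z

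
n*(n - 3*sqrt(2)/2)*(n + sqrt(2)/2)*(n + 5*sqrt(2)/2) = n^4 + 3*sqrt(2)*n^3/2 - 13*n^2/2 - 15*sqrt(2)*n/4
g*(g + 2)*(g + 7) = g^3 + 9*g^2 + 14*g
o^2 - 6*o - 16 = (o - 8)*(o + 2)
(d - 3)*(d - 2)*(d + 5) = d^3 - 19*d + 30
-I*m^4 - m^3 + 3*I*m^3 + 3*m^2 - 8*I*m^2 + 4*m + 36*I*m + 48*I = (m - 4)*(m - 4*I)*(m + 3*I)*(-I*m - I)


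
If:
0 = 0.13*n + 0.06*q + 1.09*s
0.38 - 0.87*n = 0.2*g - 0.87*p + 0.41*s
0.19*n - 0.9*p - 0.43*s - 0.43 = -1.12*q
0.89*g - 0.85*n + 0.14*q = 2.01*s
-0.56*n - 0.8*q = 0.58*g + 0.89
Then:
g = -0.35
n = -0.67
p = -1.15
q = -0.38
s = 0.10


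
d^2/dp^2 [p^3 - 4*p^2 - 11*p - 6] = 6*p - 8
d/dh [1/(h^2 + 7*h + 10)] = (-2*h - 7)/(h^2 + 7*h + 10)^2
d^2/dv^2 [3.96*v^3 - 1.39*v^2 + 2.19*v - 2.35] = 23.76*v - 2.78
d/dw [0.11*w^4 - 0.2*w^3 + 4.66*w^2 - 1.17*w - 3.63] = 0.44*w^3 - 0.6*w^2 + 9.32*w - 1.17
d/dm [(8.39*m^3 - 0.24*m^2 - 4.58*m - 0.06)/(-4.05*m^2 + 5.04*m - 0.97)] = (-33.9795*m^4 + 84.5712*m^3 - 44.1735*m^2 - 0.0204000000000022*m + 4.745)/(16.4025*m^4 - 40.824*m^3 + 33.2586*m^2 - 9.7776*m + 0.9409)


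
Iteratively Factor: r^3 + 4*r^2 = (r)*(r^2 + 4*r) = r^2*(r + 4)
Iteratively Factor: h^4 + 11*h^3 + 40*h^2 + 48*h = (h)*(h^3 + 11*h^2 + 40*h + 48) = h*(h + 3)*(h^2 + 8*h + 16) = h*(h + 3)*(h + 4)*(h + 4)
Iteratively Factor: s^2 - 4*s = (s)*(s - 4)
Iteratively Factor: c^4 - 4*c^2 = (c + 2)*(c^3 - 2*c^2) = c*(c + 2)*(c^2 - 2*c) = c*(c - 2)*(c + 2)*(c)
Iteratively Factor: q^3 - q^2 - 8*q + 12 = (q + 3)*(q^2 - 4*q + 4) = (q - 2)*(q + 3)*(q - 2)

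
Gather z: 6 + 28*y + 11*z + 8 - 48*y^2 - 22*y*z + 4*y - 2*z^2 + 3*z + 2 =-48*y^2 + 32*y - 2*z^2 + z*(14 - 22*y) + 16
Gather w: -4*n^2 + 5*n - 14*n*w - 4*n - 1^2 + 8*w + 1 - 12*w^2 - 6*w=-4*n^2 + n - 12*w^2 + w*(2 - 14*n)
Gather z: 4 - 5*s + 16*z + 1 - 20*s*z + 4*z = -5*s + z*(20 - 20*s) + 5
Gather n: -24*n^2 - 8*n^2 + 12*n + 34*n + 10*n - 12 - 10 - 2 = -32*n^2 + 56*n - 24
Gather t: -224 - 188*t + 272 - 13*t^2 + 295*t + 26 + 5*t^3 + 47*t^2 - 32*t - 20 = 5*t^3 + 34*t^2 + 75*t + 54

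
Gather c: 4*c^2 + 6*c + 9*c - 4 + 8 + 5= 4*c^2 + 15*c + 9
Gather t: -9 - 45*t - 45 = -45*t - 54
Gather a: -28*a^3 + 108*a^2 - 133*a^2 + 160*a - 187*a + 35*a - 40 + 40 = -28*a^3 - 25*a^2 + 8*a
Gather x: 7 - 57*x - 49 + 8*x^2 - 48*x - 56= 8*x^2 - 105*x - 98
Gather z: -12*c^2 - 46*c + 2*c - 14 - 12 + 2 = -12*c^2 - 44*c - 24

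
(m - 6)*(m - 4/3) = m^2 - 22*m/3 + 8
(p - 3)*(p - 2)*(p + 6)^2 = p^4 + 7*p^3 - 18*p^2 - 108*p + 216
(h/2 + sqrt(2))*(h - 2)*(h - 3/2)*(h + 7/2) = h^4/2 + sqrt(2)*h^3 - 37*h^2/8 - 37*sqrt(2)*h/4 + 21*h/4 + 21*sqrt(2)/2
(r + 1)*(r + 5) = r^2 + 6*r + 5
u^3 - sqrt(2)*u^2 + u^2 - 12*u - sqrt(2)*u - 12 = (u + 1)*(u - 3*sqrt(2))*(u + 2*sqrt(2))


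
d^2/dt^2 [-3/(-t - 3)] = 6/(t + 3)^3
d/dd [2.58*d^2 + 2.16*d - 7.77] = 5.16*d + 2.16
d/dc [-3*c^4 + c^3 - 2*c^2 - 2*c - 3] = -12*c^3 + 3*c^2 - 4*c - 2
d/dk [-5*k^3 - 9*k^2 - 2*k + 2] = -15*k^2 - 18*k - 2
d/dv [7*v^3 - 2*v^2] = v*(21*v - 4)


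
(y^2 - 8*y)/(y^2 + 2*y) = (y - 8)/(y + 2)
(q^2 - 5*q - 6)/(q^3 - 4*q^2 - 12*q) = (q + 1)/(q*(q + 2))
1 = 1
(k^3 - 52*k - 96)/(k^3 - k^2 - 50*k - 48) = (k + 2)/(k + 1)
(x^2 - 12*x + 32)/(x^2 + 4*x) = (x^2 - 12*x + 32)/(x*(x + 4))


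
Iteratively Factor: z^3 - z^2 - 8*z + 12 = (z - 2)*(z^2 + z - 6) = (z - 2)^2*(z + 3)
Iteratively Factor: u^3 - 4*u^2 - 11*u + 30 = (u + 3)*(u^2 - 7*u + 10) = (u - 5)*(u + 3)*(u - 2)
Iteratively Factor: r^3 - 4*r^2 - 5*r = (r - 5)*(r^2 + r) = r*(r - 5)*(r + 1)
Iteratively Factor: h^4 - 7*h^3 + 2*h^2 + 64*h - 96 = (h - 2)*(h^3 - 5*h^2 - 8*h + 48) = (h - 4)*(h - 2)*(h^2 - h - 12) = (h - 4)*(h - 2)*(h + 3)*(h - 4)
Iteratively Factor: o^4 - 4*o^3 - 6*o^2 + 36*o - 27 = (o - 3)*(o^3 - o^2 - 9*o + 9) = (o - 3)*(o - 1)*(o^2 - 9) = (o - 3)*(o - 1)*(o + 3)*(o - 3)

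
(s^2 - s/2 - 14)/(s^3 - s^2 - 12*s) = (s + 7/2)/(s*(s + 3))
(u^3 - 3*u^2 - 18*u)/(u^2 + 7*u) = (u^2 - 3*u - 18)/(u + 7)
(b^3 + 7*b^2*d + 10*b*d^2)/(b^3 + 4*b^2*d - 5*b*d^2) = (b + 2*d)/(b - d)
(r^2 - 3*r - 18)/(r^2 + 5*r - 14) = (r^2 - 3*r - 18)/(r^2 + 5*r - 14)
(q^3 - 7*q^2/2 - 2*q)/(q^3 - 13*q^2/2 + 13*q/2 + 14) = q*(2*q + 1)/(2*q^2 - 5*q - 7)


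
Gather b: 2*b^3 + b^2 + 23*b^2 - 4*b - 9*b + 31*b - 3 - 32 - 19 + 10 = 2*b^3 + 24*b^2 + 18*b - 44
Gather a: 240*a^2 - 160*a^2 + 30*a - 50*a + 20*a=80*a^2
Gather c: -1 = -1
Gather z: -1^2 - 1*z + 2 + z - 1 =0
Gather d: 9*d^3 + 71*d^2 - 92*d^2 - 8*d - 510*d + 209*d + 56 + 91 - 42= 9*d^3 - 21*d^2 - 309*d + 105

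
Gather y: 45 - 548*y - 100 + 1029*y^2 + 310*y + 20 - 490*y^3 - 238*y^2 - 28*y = -490*y^3 + 791*y^2 - 266*y - 35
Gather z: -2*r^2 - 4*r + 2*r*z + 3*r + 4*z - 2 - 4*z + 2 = -2*r^2 + 2*r*z - r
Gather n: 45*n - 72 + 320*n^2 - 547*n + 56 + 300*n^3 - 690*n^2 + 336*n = 300*n^3 - 370*n^2 - 166*n - 16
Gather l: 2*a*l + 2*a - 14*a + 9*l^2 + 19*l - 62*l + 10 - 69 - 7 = -12*a + 9*l^2 + l*(2*a - 43) - 66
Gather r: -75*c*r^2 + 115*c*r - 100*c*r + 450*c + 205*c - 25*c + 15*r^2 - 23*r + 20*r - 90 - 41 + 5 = 630*c + r^2*(15 - 75*c) + r*(15*c - 3) - 126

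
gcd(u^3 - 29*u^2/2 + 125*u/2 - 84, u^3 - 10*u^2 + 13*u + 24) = u^2 - 11*u + 24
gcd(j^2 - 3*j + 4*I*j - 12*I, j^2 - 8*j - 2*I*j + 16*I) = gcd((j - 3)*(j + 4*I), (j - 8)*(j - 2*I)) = 1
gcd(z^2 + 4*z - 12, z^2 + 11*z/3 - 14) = z + 6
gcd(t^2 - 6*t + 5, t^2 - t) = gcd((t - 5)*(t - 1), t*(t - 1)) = t - 1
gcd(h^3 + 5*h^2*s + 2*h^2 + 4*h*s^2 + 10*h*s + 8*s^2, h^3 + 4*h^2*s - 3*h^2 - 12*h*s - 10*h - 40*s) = h^2 + 4*h*s + 2*h + 8*s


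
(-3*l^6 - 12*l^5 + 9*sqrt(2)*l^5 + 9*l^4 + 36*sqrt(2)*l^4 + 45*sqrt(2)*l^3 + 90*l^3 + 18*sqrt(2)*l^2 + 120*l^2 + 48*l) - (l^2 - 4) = -3*l^6 - 12*l^5 + 9*sqrt(2)*l^5 + 9*l^4 + 36*sqrt(2)*l^4 + 45*sqrt(2)*l^3 + 90*l^3 + 18*sqrt(2)*l^2 + 119*l^2 + 48*l + 4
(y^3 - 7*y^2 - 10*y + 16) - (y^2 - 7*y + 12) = y^3 - 8*y^2 - 3*y + 4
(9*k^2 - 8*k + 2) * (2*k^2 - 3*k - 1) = 18*k^4 - 43*k^3 + 19*k^2 + 2*k - 2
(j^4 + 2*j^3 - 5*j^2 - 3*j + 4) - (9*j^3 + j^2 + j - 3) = j^4 - 7*j^3 - 6*j^2 - 4*j + 7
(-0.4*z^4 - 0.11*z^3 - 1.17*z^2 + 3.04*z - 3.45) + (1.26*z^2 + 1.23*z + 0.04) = -0.4*z^4 - 0.11*z^3 + 0.0900000000000001*z^2 + 4.27*z - 3.41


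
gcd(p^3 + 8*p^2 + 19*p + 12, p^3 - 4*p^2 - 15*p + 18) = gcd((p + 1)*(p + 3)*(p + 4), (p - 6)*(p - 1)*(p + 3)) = p + 3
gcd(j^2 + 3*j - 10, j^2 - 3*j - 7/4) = 1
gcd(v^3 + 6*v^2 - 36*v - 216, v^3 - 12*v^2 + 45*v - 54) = v - 6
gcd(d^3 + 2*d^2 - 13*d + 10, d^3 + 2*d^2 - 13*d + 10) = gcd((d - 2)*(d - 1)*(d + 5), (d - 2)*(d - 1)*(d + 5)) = d^3 + 2*d^2 - 13*d + 10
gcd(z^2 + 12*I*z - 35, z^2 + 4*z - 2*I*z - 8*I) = 1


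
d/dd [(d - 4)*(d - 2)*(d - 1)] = 3*d^2 - 14*d + 14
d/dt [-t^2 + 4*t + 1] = 4 - 2*t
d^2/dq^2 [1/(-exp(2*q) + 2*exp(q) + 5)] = 2*(4*(1 - exp(q))^2*exp(q) + (2*exp(q) - 1)*(-exp(2*q) + 2*exp(q) + 5))*exp(q)/(-exp(2*q) + 2*exp(q) + 5)^3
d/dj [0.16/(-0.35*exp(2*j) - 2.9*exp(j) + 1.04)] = (0.112*exp(j) + 0.464)*exp(j)/(0.35*exp(2*j) + 2.9*exp(j) - 1.04)^2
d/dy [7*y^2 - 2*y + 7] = 14*y - 2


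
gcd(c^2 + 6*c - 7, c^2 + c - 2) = c - 1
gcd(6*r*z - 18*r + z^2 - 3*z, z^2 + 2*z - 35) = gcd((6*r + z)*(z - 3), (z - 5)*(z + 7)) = 1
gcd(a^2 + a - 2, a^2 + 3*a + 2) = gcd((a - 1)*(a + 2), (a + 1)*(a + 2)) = a + 2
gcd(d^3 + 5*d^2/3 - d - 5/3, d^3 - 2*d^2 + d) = d - 1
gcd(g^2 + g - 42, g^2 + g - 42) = g^2 + g - 42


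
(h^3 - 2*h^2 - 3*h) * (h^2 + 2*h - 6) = h^5 - 13*h^3 + 6*h^2 + 18*h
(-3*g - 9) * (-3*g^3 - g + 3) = 9*g^4 + 27*g^3 + 3*g^2 - 27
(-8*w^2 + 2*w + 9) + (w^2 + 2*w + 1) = -7*w^2 + 4*w + 10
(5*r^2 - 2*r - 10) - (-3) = 5*r^2 - 2*r - 7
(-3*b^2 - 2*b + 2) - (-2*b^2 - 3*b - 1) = -b^2 + b + 3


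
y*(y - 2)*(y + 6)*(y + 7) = y^4 + 11*y^3 + 16*y^2 - 84*y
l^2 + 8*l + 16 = (l + 4)^2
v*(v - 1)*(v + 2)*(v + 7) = v^4 + 8*v^3 + 5*v^2 - 14*v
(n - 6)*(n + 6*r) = n^2 + 6*n*r - 6*n - 36*r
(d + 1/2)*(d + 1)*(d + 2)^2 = d^4 + 11*d^3/2 + 21*d^2/2 + 8*d + 2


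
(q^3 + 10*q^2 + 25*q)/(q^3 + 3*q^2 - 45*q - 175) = q/(q - 7)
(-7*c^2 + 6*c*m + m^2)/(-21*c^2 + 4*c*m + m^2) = (c - m)/(3*c - m)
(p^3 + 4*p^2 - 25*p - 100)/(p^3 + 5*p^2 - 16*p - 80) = (p - 5)/(p - 4)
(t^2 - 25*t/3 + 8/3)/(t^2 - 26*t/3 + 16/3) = (3*t - 1)/(3*t - 2)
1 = 1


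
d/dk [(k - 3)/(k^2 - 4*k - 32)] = (k^2 - 4*k - 2*(k - 3)*(k - 2) - 32)/(-k^2 + 4*k + 32)^2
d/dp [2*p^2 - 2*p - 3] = 4*p - 2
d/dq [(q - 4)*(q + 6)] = 2*q + 2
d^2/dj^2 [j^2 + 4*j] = 2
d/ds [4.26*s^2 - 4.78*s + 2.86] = 8.52*s - 4.78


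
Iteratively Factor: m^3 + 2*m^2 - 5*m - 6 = (m + 3)*(m^2 - m - 2) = (m - 2)*(m + 3)*(m + 1)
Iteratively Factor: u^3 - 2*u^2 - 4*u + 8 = (u + 2)*(u^2 - 4*u + 4) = (u - 2)*(u + 2)*(u - 2)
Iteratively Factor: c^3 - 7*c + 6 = (c + 3)*(c^2 - 3*c + 2) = (c - 2)*(c + 3)*(c - 1)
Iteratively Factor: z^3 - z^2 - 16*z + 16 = (z + 4)*(z^2 - 5*z + 4) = (z - 4)*(z + 4)*(z - 1)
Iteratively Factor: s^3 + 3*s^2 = (s)*(s^2 + 3*s) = s*(s + 3)*(s)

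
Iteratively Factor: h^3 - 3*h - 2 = (h - 2)*(h^2 + 2*h + 1) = (h - 2)*(h + 1)*(h + 1)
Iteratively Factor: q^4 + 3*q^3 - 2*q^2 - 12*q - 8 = (q + 1)*(q^3 + 2*q^2 - 4*q - 8) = (q - 2)*(q + 1)*(q^2 + 4*q + 4) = (q - 2)*(q + 1)*(q + 2)*(q + 2)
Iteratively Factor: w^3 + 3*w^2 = (w)*(w^2 + 3*w) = w*(w + 3)*(w)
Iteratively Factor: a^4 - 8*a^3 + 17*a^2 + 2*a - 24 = (a - 3)*(a^3 - 5*a^2 + 2*a + 8) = (a - 4)*(a - 3)*(a^2 - a - 2) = (a - 4)*(a - 3)*(a - 2)*(a + 1)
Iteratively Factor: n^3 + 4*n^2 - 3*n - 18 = (n + 3)*(n^2 + n - 6) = (n + 3)^2*(n - 2)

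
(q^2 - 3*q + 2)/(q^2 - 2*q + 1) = (q - 2)/(q - 1)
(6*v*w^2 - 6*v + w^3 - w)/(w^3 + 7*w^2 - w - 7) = (6*v + w)/(w + 7)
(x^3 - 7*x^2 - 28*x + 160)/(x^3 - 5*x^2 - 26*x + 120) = (x - 8)/(x - 6)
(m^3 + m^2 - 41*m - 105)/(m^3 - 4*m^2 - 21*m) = (m + 5)/m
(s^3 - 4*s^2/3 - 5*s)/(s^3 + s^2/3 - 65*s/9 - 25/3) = 3*s/(3*s + 5)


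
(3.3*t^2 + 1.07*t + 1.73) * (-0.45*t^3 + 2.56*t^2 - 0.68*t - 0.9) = -1.485*t^5 + 7.9665*t^4 - 0.2833*t^3 + 0.7312*t^2 - 2.1394*t - 1.557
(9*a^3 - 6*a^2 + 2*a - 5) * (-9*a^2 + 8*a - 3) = -81*a^5 + 126*a^4 - 93*a^3 + 79*a^2 - 46*a + 15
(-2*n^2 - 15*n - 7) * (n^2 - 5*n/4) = -2*n^4 - 25*n^3/2 + 47*n^2/4 + 35*n/4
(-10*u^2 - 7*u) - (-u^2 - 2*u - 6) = -9*u^2 - 5*u + 6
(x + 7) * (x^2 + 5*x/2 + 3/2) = x^3 + 19*x^2/2 + 19*x + 21/2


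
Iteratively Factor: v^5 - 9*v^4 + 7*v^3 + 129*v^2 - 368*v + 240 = (v - 5)*(v^4 - 4*v^3 - 13*v^2 + 64*v - 48) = (v - 5)*(v - 3)*(v^3 - v^2 - 16*v + 16) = (v - 5)*(v - 3)*(v + 4)*(v^2 - 5*v + 4) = (v - 5)*(v - 4)*(v - 3)*(v + 4)*(v - 1)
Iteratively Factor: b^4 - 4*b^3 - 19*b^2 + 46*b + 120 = (b + 3)*(b^3 - 7*b^2 + 2*b + 40) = (b + 2)*(b + 3)*(b^2 - 9*b + 20) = (b - 5)*(b + 2)*(b + 3)*(b - 4)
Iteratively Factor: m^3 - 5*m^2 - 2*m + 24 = (m - 4)*(m^2 - m - 6) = (m - 4)*(m - 3)*(m + 2)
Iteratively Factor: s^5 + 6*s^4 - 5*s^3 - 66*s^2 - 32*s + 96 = (s + 2)*(s^4 + 4*s^3 - 13*s^2 - 40*s + 48) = (s + 2)*(s + 4)*(s^3 - 13*s + 12) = (s - 1)*(s + 2)*(s + 4)*(s^2 + s - 12) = (s - 1)*(s + 2)*(s + 4)^2*(s - 3)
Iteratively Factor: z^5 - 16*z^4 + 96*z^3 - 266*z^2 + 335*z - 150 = (z - 2)*(z^4 - 14*z^3 + 68*z^2 - 130*z + 75) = (z - 5)*(z - 2)*(z^3 - 9*z^2 + 23*z - 15) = (z - 5)*(z - 2)*(z - 1)*(z^2 - 8*z + 15) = (z - 5)*(z - 3)*(z - 2)*(z - 1)*(z - 5)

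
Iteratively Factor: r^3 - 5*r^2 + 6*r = (r - 3)*(r^2 - 2*r) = r*(r - 3)*(r - 2)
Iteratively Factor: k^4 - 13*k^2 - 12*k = (k + 1)*(k^3 - k^2 - 12*k) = (k + 1)*(k + 3)*(k^2 - 4*k) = (k - 4)*(k + 1)*(k + 3)*(k)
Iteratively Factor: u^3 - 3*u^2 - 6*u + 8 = (u + 2)*(u^2 - 5*u + 4) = (u - 4)*(u + 2)*(u - 1)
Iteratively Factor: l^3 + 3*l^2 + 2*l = (l + 1)*(l^2 + 2*l) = l*(l + 1)*(l + 2)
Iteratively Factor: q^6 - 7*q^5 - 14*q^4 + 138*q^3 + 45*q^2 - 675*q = (q + 3)*(q^5 - 10*q^4 + 16*q^3 + 90*q^2 - 225*q) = (q + 3)^2*(q^4 - 13*q^3 + 55*q^2 - 75*q) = q*(q + 3)^2*(q^3 - 13*q^2 + 55*q - 75) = q*(q - 3)*(q + 3)^2*(q^2 - 10*q + 25) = q*(q - 5)*(q - 3)*(q + 3)^2*(q - 5)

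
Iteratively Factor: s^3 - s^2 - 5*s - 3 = (s + 1)*(s^2 - 2*s - 3) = (s - 3)*(s + 1)*(s + 1)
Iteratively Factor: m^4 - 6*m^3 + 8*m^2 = (m - 2)*(m^3 - 4*m^2) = m*(m - 2)*(m^2 - 4*m) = m*(m - 4)*(m - 2)*(m)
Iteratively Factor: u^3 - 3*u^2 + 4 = (u - 2)*(u^2 - u - 2) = (u - 2)*(u + 1)*(u - 2)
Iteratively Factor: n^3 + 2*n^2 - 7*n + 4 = (n - 1)*(n^2 + 3*n - 4) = (n - 1)*(n + 4)*(n - 1)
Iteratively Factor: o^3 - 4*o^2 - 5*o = (o + 1)*(o^2 - 5*o) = o*(o + 1)*(o - 5)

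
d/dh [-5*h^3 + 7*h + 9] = 7 - 15*h^2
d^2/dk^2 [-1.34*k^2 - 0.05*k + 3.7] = -2.68000000000000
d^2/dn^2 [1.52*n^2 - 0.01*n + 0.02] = 3.04000000000000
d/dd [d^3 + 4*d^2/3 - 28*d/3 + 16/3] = 3*d^2 + 8*d/3 - 28/3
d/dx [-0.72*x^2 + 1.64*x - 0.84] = 1.64 - 1.44*x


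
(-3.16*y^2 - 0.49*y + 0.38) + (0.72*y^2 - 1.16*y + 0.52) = -2.44*y^2 - 1.65*y + 0.9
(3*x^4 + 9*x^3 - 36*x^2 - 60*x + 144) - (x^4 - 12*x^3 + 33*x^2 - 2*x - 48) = 2*x^4 + 21*x^3 - 69*x^2 - 58*x + 192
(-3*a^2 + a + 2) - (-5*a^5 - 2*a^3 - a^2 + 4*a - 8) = 5*a^5 + 2*a^3 - 2*a^2 - 3*a + 10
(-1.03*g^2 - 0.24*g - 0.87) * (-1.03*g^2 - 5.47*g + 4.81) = 1.0609*g^4 + 5.8813*g^3 - 2.7454*g^2 + 3.6045*g - 4.1847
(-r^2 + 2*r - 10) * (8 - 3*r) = 3*r^3 - 14*r^2 + 46*r - 80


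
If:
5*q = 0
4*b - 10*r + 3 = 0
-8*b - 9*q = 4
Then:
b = -1/2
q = 0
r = 1/10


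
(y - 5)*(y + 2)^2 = y^3 - y^2 - 16*y - 20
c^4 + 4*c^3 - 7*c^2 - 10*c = c*(c - 2)*(c + 1)*(c + 5)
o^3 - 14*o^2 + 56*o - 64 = (o - 8)*(o - 4)*(o - 2)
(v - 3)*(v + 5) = v^2 + 2*v - 15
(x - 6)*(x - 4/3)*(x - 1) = x^3 - 25*x^2/3 + 46*x/3 - 8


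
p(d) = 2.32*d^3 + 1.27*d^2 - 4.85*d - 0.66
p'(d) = 6.96*d^2 + 2.54*d - 4.85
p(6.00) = 517.08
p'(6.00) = 260.95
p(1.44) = 1.92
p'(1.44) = 13.24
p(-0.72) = 2.62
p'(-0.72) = -3.07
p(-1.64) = 0.48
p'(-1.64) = 9.70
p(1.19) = -0.72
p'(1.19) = 8.03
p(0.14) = -1.31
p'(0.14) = -4.36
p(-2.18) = -8.09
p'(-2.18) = 22.69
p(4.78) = 258.55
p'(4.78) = 166.32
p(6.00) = 517.08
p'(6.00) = 260.95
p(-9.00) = -1545.42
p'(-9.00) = 536.05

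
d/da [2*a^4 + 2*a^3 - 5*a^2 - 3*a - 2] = 8*a^3 + 6*a^2 - 10*a - 3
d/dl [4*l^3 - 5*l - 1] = 12*l^2 - 5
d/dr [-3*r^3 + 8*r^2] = r*(16 - 9*r)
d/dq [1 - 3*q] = -3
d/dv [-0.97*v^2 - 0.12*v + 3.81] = -1.94*v - 0.12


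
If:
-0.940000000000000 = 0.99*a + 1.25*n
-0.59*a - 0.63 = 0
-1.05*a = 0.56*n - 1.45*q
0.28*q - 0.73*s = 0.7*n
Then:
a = -1.07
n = 0.09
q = -0.74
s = -0.37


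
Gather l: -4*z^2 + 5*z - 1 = -4*z^2 + 5*z - 1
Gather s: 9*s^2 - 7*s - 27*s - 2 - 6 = 9*s^2 - 34*s - 8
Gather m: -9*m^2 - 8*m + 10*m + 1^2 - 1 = -9*m^2 + 2*m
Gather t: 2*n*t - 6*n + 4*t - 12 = -6*n + t*(2*n + 4) - 12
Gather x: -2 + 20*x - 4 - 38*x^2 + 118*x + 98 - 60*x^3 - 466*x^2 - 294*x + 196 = -60*x^3 - 504*x^2 - 156*x + 288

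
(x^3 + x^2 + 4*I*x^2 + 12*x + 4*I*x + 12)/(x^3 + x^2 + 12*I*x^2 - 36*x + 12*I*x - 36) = (x - 2*I)/(x + 6*I)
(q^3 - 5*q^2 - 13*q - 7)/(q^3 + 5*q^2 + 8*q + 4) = (q^2 - 6*q - 7)/(q^2 + 4*q + 4)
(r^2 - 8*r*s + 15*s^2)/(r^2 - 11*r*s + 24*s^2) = (r - 5*s)/(r - 8*s)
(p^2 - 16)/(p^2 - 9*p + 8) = (p^2 - 16)/(p^2 - 9*p + 8)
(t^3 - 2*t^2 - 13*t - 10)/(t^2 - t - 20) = (t^2 + 3*t + 2)/(t + 4)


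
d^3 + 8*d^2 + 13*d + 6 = (d + 1)^2*(d + 6)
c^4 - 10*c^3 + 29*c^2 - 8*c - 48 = (c - 4)^2*(c - 3)*(c + 1)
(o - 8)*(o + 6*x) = o^2 + 6*o*x - 8*o - 48*x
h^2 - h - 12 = (h - 4)*(h + 3)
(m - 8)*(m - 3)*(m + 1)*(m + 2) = m^4 - 8*m^3 - 7*m^2 + 50*m + 48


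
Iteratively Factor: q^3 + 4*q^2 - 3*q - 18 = (q - 2)*(q^2 + 6*q + 9) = (q - 2)*(q + 3)*(q + 3)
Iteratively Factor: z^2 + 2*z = (z + 2)*(z)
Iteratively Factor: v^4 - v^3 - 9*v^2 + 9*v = (v - 3)*(v^3 + 2*v^2 - 3*v) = (v - 3)*(v - 1)*(v^2 + 3*v) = (v - 3)*(v - 1)*(v + 3)*(v)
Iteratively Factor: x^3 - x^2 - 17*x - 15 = (x + 3)*(x^2 - 4*x - 5) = (x + 1)*(x + 3)*(x - 5)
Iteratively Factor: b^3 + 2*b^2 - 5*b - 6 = (b - 2)*(b^2 + 4*b + 3) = (b - 2)*(b + 1)*(b + 3)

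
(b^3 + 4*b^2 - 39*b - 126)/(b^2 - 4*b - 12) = (b^2 + 10*b + 21)/(b + 2)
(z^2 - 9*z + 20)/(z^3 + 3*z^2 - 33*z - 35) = (z - 4)/(z^2 + 8*z + 7)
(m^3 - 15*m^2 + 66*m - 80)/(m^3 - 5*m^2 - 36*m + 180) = (m^2 - 10*m + 16)/(m^2 - 36)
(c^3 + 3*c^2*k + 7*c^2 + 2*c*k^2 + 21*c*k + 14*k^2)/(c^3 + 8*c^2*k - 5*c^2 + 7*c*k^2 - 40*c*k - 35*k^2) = (c^2 + 2*c*k + 7*c + 14*k)/(c^2 + 7*c*k - 5*c - 35*k)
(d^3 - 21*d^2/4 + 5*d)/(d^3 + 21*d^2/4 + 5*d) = (4*d^2 - 21*d + 20)/(4*d^2 + 21*d + 20)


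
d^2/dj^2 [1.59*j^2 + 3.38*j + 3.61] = 3.18000000000000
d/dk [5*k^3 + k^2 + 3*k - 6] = 15*k^2 + 2*k + 3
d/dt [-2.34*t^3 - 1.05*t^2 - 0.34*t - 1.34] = -7.02*t^2 - 2.1*t - 0.34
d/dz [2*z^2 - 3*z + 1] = 4*z - 3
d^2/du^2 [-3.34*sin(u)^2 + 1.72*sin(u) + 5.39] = -1.72*sin(u) - 6.68*cos(2*u)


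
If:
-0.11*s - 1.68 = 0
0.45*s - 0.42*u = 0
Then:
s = -15.27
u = -16.36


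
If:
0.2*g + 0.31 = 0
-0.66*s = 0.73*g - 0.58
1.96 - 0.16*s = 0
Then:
No Solution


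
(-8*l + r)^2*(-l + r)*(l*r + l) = -64*l^4*r - 64*l^4 + 80*l^3*r^2 + 80*l^3*r - 17*l^2*r^3 - 17*l^2*r^2 + l*r^4 + l*r^3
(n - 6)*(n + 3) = n^2 - 3*n - 18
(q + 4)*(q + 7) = q^2 + 11*q + 28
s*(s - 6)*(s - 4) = s^3 - 10*s^2 + 24*s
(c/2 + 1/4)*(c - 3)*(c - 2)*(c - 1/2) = c^4/2 - 5*c^3/2 + 23*c^2/8 + 5*c/8 - 3/4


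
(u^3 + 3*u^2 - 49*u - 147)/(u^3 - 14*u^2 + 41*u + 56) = (u^2 + 10*u + 21)/(u^2 - 7*u - 8)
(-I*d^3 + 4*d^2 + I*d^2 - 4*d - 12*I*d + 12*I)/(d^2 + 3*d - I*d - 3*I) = (-I*d^3 + d^2*(4 + I) + d*(-4 - 12*I) + 12*I)/(d^2 + d*(3 - I) - 3*I)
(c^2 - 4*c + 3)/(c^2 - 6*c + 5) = (c - 3)/(c - 5)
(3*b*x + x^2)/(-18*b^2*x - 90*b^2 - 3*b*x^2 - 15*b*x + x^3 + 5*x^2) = x/(-6*b*x - 30*b + x^2 + 5*x)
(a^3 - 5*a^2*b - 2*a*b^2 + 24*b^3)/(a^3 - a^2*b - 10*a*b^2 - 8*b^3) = (a - 3*b)/(a + b)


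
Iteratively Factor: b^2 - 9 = (b - 3)*(b + 3)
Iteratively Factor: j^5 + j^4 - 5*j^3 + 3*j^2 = (j - 1)*(j^4 + 2*j^3 - 3*j^2) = (j - 1)*(j + 3)*(j^3 - j^2) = (j - 1)^2*(j + 3)*(j^2) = j*(j - 1)^2*(j + 3)*(j)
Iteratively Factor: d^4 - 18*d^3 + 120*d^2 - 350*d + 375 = (d - 5)*(d^3 - 13*d^2 + 55*d - 75) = (d - 5)^2*(d^2 - 8*d + 15) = (d - 5)^3*(d - 3)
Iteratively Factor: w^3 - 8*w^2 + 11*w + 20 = (w + 1)*(w^2 - 9*w + 20) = (w - 5)*(w + 1)*(w - 4)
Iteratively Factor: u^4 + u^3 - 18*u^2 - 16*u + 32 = (u + 2)*(u^3 - u^2 - 16*u + 16) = (u - 1)*(u + 2)*(u^2 - 16) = (u - 4)*(u - 1)*(u + 2)*(u + 4)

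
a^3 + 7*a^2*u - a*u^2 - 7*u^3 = (a - u)*(a + u)*(a + 7*u)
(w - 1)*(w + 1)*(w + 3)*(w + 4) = w^4 + 7*w^3 + 11*w^2 - 7*w - 12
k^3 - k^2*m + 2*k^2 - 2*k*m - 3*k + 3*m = (k - 1)*(k + 3)*(k - m)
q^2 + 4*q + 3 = (q + 1)*(q + 3)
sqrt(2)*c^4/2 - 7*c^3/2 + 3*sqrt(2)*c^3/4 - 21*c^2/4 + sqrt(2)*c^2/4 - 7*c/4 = c*(c + 1/2)*(c - 7*sqrt(2)/2)*(sqrt(2)*c/2 + sqrt(2)/2)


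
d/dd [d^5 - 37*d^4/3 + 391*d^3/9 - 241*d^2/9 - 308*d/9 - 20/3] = 5*d^4 - 148*d^3/3 + 391*d^2/3 - 482*d/9 - 308/9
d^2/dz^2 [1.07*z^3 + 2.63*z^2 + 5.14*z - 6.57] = 6.42*z + 5.26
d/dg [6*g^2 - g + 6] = 12*g - 1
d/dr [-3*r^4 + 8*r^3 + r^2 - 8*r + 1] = -12*r^3 + 24*r^2 + 2*r - 8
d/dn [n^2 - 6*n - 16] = 2*n - 6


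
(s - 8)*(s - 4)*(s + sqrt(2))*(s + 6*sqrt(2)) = s^4 - 12*s^3 + 7*sqrt(2)*s^3 - 84*sqrt(2)*s^2 + 44*s^2 - 144*s + 224*sqrt(2)*s + 384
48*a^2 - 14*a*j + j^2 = (-8*a + j)*(-6*a + j)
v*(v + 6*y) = v^2 + 6*v*y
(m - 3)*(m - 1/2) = m^2 - 7*m/2 + 3/2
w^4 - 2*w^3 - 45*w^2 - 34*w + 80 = (w - 8)*(w - 1)*(w + 2)*(w + 5)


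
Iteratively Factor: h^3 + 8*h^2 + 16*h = (h)*(h^2 + 8*h + 16) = h*(h + 4)*(h + 4)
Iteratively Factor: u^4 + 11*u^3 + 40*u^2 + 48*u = (u + 4)*(u^3 + 7*u^2 + 12*u) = (u + 4)^2*(u^2 + 3*u) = u*(u + 4)^2*(u + 3)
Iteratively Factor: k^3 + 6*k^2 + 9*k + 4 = (k + 1)*(k^2 + 5*k + 4) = (k + 1)*(k + 4)*(k + 1)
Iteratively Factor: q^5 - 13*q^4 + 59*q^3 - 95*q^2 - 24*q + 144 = (q - 3)*(q^4 - 10*q^3 + 29*q^2 - 8*q - 48) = (q - 3)^2*(q^3 - 7*q^2 + 8*q + 16) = (q - 4)*(q - 3)^2*(q^2 - 3*q - 4) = (q - 4)^2*(q - 3)^2*(q + 1)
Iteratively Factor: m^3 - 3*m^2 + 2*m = (m - 2)*(m^2 - m) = m*(m - 2)*(m - 1)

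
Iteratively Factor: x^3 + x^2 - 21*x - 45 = (x + 3)*(x^2 - 2*x - 15) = (x + 3)^2*(x - 5)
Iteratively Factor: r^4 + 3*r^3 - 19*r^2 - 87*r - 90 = (r + 3)*(r^3 - 19*r - 30) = (r - 5)*(r + 3)*(r^2 + 5*r + 6) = (r - 5)*(r + 2)*(r + 3)*(r + 3)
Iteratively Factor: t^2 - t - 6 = (t + 2)*(t - 3)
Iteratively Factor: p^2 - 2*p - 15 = (p - 5)*(p + 3)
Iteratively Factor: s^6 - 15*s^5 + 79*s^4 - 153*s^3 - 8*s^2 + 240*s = (s)*(s^5 - 15*s^4 + 79*s^3 - 153*s^2 - 8*s + 240) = s*(s - 5)*(s^4 - 10*s^3 + 29*s^2 - 8*s - 48) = s*(s - 5)*(s + 1)*(s^3 - 11*s^2 + 40*s - 48) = s*(s - 5)*(s - 3)*(s + 1)*(s^2 - 8*s + 16) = s*(s - 5)*(s - 4)*(s - 3)*(s + 1)*(s - 4)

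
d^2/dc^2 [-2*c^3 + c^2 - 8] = 2 - 12*c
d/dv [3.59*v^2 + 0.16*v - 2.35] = 7.18*v + 0.16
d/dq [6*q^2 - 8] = 12*q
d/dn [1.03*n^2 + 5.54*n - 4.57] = 2.06*n + 5.54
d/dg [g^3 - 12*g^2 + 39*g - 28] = 3*g^2 - 24*g + 39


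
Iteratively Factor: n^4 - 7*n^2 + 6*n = (n - 2)*(n^3 + 2*n^2 - 3*n) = (n - 2)*(n - 1)*(n^2 + 3*n) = n*(n - 2)*(n - 1)*(n + 3)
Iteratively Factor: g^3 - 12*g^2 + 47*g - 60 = (g - 3)*(g^2 - 9*g + 20) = (g - 4)*(g - 3)*(g - 5)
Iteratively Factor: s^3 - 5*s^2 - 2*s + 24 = (s + 2)*(s^2 - 7*s + 12) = (s - 4)*(s + 2)*(s - 3)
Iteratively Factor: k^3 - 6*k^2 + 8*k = (k - 2)*(k^2 - 4*k) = k*(k - 2)*(k - 4)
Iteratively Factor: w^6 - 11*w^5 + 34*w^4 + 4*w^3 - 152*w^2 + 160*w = (w - 2)*(w^5 - 9*w^4 + 16*w^3 + 36*w^2 - 80*w) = (w - 2)*(w + 2)*(w^4 - 11*w^3 + 38*w^2 - 40*w) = (w - 2)^2*(w + 2)*(w^3 - 9*w^2 + 20*w) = (w - 4)*(w - 2)^2*(w + 2)*(w^2 - 5*w) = (w - 5)*(w - 4)*(w - 2)^2*(w + 2)*(w)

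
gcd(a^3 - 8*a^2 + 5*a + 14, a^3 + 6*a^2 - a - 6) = a + 1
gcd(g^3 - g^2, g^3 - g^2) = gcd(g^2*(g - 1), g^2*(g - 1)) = g^3 - g^2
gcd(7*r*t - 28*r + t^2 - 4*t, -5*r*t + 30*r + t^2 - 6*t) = 1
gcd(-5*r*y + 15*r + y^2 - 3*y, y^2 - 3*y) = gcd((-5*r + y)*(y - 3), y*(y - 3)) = y - 3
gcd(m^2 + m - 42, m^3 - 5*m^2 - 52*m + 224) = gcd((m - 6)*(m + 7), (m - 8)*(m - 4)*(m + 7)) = m + 7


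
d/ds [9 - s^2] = -2*s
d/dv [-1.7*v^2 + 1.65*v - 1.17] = 1.65 - 3.4*v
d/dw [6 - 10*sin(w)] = -10*cos(w)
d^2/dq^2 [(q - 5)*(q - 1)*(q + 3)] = 6*q - 6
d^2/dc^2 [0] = 0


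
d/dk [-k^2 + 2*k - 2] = 2 - 2*k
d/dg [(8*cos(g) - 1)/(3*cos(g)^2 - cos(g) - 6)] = (-24*sin(g)^2 - 6*cos(g) + 73)*sin(g)/(-3*cos(g)^2 + cos(g) + 6)^2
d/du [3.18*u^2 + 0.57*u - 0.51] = 6.36*u + 0.57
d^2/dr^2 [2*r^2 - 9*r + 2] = 4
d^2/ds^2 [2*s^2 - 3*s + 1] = 4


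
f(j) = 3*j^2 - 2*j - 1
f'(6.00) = 34.00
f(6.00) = 95.00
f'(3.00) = 16.00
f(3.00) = 20.00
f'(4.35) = 24.10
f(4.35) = 47.07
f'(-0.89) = -7.34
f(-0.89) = 3.16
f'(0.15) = -1.10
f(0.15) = -1.23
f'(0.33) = -0.02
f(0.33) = -1.33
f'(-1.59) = -11.54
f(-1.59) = 9.76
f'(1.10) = 4.60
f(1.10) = 0.43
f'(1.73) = 8.38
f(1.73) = 4.52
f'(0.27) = -0.38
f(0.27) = -1.32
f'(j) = 6*j - 2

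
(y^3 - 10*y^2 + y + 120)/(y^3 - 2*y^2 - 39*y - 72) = (y - 5)/(y + 3)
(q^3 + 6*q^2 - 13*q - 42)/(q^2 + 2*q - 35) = (q^2 - q - 6)/(q - 5)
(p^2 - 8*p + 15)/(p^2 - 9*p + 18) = (p - 5)/(p - 6)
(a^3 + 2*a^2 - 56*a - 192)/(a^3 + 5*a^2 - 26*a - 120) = (a - 8)/(a - 5)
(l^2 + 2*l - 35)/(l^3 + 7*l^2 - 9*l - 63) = (l - 5)/(l^2 - 9)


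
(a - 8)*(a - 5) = a^2 - 13*a + 40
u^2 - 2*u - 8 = (u - 4)*(u + 2)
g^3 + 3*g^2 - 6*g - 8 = (g - 2)*(g + 1)*(g + 4)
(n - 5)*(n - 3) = n^2 - 8*n + 15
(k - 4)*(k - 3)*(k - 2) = k^3 - 9*k^2 + 26*k - 24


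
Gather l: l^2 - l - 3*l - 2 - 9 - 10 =l^2 - 4*l - 21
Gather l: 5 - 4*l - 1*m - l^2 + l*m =-l^2 + l*(m - 4) - m + 5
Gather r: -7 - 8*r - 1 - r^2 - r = -r^2 - 9*r - 8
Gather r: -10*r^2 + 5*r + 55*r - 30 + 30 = -10*r^2 + 60*r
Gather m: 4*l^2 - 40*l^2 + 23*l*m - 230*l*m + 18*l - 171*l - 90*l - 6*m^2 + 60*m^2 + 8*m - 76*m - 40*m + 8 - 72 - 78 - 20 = -36*l^2 - 243*l + 54*m^2 + m*(-207*l - 108) - 162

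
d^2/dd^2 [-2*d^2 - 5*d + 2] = -4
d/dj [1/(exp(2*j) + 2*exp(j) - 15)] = -2*(exp(j) + 1)*exp(j)/(exp(2*j) + 2*exp(j) - 15)^2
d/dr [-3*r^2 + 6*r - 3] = 6 - 6*r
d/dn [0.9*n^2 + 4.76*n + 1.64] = 1.8*n + 4.76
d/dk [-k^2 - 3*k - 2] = -2*k - 3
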